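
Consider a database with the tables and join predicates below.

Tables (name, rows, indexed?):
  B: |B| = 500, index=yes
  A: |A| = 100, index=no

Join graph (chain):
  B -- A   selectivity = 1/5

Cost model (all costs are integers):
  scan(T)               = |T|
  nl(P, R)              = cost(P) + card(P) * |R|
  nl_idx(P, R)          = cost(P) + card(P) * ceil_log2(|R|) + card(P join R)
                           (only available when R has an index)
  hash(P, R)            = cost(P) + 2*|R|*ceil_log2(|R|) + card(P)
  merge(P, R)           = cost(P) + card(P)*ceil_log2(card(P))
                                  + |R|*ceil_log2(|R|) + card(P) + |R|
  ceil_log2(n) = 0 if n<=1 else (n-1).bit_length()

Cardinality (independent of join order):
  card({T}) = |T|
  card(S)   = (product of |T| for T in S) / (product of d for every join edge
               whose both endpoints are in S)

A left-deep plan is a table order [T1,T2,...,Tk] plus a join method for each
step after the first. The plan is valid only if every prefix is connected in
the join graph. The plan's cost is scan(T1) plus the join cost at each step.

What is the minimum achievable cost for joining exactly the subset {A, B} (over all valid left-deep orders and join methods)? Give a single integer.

Selinger DP over subsets of {A,B}:
  {B}: scan cost=500, card=500
  {A}: scan cost=100, card=100
  {AB}: card=10000; try (A,hash)→2400, (B,merge)→5900, (A,merge)→6300, (B,hash)→9200, (B,nl_idx)→11000, (B,nl)→50100 …(+1); best=2400 via (A,hash)

2400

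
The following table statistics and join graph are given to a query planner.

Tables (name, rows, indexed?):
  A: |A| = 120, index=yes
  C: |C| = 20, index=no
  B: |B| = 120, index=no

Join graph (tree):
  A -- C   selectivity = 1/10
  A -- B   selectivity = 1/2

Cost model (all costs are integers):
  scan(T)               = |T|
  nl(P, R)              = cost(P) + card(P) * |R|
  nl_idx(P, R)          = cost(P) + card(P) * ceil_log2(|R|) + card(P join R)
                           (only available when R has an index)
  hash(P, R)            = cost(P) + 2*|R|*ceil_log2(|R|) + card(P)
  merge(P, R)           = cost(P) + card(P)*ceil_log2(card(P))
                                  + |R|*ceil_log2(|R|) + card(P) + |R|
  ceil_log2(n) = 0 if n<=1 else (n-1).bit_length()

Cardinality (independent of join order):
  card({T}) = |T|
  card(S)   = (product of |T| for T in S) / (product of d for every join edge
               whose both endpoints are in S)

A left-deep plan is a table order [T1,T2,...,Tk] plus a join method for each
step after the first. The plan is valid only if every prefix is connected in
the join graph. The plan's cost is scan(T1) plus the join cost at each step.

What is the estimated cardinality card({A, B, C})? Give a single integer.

14400

Tables in S: A(120), B(120), C(20)
Edges inside S: A-C(d=10), A-B(d=2)
numerator = 120 * 120 * 20 = 288000
denominator = 10 * 2 = 20
card(S) = 288000 / 20 = 14400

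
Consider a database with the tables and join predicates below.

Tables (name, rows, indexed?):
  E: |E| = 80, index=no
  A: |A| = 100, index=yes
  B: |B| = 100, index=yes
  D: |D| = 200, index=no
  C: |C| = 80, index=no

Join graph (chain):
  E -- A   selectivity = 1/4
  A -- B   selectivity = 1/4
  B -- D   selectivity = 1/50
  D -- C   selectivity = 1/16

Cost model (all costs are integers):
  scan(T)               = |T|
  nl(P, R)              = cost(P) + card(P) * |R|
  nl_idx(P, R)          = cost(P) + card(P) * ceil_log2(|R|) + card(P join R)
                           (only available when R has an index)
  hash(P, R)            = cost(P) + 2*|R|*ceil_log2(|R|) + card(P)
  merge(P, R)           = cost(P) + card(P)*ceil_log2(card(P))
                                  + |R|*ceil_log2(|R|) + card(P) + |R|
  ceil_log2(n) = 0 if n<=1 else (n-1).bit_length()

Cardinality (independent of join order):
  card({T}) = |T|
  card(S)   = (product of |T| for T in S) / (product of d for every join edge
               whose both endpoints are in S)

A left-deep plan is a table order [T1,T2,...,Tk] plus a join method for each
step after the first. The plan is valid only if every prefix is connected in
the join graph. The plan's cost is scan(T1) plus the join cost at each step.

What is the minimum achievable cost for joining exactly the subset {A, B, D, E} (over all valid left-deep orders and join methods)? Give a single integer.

Selinger DP over subsets of {A,B,D,E}:
  {E}: scan cost=80, card=80
  {A}: scan cost=100, card=100
  {B}: scan cost=100, card=100
  {D}: scan cost=200, card=200
  {AE}: card=2000; try (E,hash)→1320, (A,merge)→1520, (E,merge)→1540, (A,hash)→1560, (A,nl_idx)→2640, (A,nl)→8080 …(+1); best=1320 via (E,hash)
  {AB}: card=2500; try (B,hash)→1600, (A,hash)→1600, (B,merge)→1700, (A,merge)→1700, (B,nl_idx)→3300, (A,nl_idx)→3300 …(+2); best=1600 via (B,hash)
  {BD}: card=400; try (B,hash)→1800, (B,nl_idx)→2000, (D,merge)→2700, (B,merge)→2800, (D,hash)→3400, (D,nl)→20100 …(+1); best=1800 via (B,hash)
  {ABE}: card=50000; try (B,hash)→4720, (E,hash)→5220, (B,merge)→26120, (E,merge)→34740, (B,nl_idx)→65320, (B,nl)→201320 …(+1); best=4720 via (B,hash)
  {ABD}: card=10000; try (A,hash)→3600, (A,merge)→6600, (D,hash)→7300, (A,nl_idx)→14600, (D,merge)→35900, (A,nl)→41800 …(+1); best=3600 via (A,hash)
  {ABDE}: card=200000; try (E,hash)→14720, (D,hash)→57920, (E,merge)→154240, (E,nl)→803600, (D,merge)→856520, (D,nl)→10004720; best=14720 via (E,hash)

14720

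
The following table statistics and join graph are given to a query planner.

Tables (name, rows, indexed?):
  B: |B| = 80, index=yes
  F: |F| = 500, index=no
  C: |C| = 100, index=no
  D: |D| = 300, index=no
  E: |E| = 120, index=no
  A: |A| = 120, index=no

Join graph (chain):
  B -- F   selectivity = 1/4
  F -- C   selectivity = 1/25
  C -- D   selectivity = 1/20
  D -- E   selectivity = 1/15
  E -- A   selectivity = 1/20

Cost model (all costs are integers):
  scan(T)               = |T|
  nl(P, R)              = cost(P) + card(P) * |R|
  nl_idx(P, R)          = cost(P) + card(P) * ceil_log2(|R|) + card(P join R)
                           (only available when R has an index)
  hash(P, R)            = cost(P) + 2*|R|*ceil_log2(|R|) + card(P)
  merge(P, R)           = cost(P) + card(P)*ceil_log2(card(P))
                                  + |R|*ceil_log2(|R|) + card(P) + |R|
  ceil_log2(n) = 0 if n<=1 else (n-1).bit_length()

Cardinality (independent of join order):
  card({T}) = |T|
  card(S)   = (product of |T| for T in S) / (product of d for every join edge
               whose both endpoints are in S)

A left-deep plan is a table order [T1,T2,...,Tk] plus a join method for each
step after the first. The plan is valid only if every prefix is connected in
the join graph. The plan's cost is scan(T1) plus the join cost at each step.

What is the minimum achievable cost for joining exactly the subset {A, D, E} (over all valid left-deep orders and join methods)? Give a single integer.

Selinger DP over subsets of {A,D,E}:
  {D}: scan cost=300, card=300
  {E}: scan cost=120, card=120
  {A}: scan cost=120, card=120
  {DE}: card=2400; try (E,hash)→2280, (D,merge)→4080, (E,merge)→4260, (D,hash)→5640, (D,nl)→36120, (E,nl)→36300; best=2280 via (E,hash)
  {AE}: card=720; try (E,hash)→1920, (A,hash)→1920, (E,merge)→2040, (A,merge)→2040, (E,nl)→14520, (A,nl)→14520; best=1920 via (E,hash)
  {ADE}: card=14400; try (A,hash)→6360, (D,hash)→8040, (D,merge)→12840, (A,merge)→34440, (D,nl)→217920, (A,nl)→290280; best=6360 via (A,hash)

6360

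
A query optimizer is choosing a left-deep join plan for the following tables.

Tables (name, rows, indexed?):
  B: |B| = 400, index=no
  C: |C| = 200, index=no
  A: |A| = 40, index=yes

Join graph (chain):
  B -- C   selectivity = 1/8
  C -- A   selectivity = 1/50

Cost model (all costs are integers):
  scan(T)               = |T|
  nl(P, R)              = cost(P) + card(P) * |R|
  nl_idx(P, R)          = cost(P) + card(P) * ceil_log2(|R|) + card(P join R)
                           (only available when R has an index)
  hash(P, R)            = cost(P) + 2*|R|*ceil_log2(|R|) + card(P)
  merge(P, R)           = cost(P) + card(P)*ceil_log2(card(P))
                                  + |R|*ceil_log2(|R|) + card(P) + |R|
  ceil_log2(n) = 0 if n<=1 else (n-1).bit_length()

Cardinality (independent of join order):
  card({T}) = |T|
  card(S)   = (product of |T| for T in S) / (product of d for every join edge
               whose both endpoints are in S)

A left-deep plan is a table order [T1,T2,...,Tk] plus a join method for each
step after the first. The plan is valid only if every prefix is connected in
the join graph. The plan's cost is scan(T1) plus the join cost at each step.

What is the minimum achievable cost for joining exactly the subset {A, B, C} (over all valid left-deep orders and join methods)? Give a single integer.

6320

Selinger DP over subsets of {A,B,C}:
  {B}: scan cost=400, card=400
  {C}: scan cost=200, card=200
  {A}: scan cost=40, card=40
  {BC}: card=10000; try (C,hash)→4000, (B,merge)→6000, (C,merge)→6200, (B,hash)→7600, (B,nl)→80200, (C,nl)→80400; best=4000 via (C,hash)
  {AC}: card=160; try (A,hash)→880, (A,nl_idx)→1560, (C,merge)→2120, (A,merge)→2280, (C,hash)→3280, (C,nl)→8040 …(+1); best=880 via (A,hash)
  {ABC}: card=8000; try (B,merge)→6320, (B,hash)→8240, (A,hash)→14480, (B,nl)→64880, (A,nl_idx)→72000, (A,merge)→154280 …(+1); best=6320 via (B,merge)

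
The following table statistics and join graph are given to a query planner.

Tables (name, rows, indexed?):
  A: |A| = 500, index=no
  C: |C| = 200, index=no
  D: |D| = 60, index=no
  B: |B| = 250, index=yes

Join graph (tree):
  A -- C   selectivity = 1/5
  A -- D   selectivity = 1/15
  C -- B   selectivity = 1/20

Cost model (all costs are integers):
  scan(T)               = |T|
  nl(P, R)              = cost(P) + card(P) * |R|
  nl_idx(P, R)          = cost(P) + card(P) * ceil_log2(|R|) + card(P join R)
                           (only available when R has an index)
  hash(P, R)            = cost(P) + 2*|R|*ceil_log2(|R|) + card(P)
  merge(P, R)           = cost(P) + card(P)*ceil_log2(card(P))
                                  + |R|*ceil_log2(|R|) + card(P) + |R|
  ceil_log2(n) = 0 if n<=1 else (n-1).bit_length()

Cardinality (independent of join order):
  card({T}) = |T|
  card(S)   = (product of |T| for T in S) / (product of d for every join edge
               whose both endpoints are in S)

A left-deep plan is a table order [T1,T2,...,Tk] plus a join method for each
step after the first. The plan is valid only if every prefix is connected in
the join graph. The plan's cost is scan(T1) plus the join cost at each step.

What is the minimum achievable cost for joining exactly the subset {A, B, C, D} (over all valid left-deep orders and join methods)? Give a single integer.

Selinger DP over subsets of {A,B,C,D}:
  {A}: scan cost=500, card=500
  {C}: scan cost=200, card=200
  {D}: scan cost=60, card=60
  {B}: scan cost=250, card=250
  {AC}: card=20000; try (C,hash)→4200, (A,merge)→7000, (C,merge)→7300, (A,hash)→9400, (A,nl)→100200, (C,nl)→100500; best=4200 via (C,hash)
  {AD}: card=2000; try (D,hash)→1720, (A,merge)→5480, (D,merge)→5920, (A,hash)→9120, (A,nl)→30060, (D,nl)→30500; best=1720 via (D,hash)
  {BC}: card=2500; try (C,hash)→3700, (B,merge)→4250, (C,merge)→4300, (B,nl_idx)→4300, (B,hash)→4400, (B,nl)→50200 …(+1); best=3700 via (C,hash)
  {ACD}: card=80000; try (C,hash)→6920, (D,hash)→24920, (C,merge)→27520, (D,merge)→324620, (C,nl)→401720, (D,nl)→1204200; best=6920 via (C,hash)
  {ABC}: card=250000; try (A,hash)→15200, (B,hash)→28200, (A,merge)→41200, (B,merge)→326450, (B,nl_idx)→414200, (A,nl)→1253700 …(+1); best=15200 via (A,hash)
  {ABCD}: card=1000000; try (B,hash)→90920, (D,hash)→265920, (B,merge)→1449170, (B,nl_idx)→1646920, (D,merge)→4765620, (D,nl)→15015200 …(+1); best=90920 via (B,hash)

90920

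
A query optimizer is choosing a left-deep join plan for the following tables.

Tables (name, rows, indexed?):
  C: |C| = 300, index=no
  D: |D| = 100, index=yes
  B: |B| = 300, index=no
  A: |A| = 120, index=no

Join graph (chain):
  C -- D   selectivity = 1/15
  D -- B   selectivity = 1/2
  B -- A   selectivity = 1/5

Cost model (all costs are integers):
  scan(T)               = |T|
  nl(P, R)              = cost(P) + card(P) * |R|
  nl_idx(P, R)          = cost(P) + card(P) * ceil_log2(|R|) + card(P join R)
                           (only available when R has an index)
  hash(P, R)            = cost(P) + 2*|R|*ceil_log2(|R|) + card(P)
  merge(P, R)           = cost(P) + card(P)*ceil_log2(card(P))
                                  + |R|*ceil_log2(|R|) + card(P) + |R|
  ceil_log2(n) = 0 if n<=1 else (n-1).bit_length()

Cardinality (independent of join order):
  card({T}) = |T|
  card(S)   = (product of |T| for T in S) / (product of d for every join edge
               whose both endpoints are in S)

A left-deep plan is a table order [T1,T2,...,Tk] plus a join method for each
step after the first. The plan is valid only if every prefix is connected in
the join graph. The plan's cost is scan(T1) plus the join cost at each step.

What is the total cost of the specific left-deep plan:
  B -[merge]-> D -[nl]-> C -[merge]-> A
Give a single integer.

10505060

step 1: scan B: cost=300, card=300
step 2: join D via merge
    card(P join D) = 300*100/(2) = 15000
    cost = 300 + 300*9 + 100*7 + 300 + 100 = 4100
step 3: join C via nl
    card(P join C) = 15000*300/(15) = 300000
    cost = 4100 + 15000*300 = 4504100
step 4: join A via merge
    card(P join A) = 300000*120/(5) = 7200000
    cost = 4504100 + 300000*19 + 120*7 + 300000 + 120 = 10505060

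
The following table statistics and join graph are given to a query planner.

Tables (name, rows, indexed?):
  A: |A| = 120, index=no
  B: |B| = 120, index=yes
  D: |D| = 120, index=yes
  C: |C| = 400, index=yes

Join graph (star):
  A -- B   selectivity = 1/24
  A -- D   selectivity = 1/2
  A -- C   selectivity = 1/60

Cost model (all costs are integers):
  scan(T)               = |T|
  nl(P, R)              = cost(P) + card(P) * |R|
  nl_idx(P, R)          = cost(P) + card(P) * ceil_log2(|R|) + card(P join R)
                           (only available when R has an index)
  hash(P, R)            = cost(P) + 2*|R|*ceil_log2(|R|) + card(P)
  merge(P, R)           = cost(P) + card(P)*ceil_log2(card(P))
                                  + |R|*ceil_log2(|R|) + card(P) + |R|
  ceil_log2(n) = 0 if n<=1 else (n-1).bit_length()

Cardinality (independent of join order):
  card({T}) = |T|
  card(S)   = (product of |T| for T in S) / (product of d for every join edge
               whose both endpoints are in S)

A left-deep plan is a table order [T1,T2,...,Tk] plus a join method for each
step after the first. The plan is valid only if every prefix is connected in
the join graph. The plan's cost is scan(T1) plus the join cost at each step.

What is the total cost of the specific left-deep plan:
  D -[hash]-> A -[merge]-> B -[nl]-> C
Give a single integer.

step 1: scan D: cost=120, card=120
step 2: join A via hash
    card(P join A) = 120*120/(2) = 7200
    cost = 120 + 2*120*7 + 120 = 1920
step 3: join B via merge
    card(P join B) = 7200*120/(24) = 36000
    cost = 1920 + 7200*13 + 120*7 + 7200 + 120 = 103680
step 4: join C via nl
    card(P join C) = 36000*400/(60) = 240000
    cost = 103680 + 36000*400 = 14503680

14503680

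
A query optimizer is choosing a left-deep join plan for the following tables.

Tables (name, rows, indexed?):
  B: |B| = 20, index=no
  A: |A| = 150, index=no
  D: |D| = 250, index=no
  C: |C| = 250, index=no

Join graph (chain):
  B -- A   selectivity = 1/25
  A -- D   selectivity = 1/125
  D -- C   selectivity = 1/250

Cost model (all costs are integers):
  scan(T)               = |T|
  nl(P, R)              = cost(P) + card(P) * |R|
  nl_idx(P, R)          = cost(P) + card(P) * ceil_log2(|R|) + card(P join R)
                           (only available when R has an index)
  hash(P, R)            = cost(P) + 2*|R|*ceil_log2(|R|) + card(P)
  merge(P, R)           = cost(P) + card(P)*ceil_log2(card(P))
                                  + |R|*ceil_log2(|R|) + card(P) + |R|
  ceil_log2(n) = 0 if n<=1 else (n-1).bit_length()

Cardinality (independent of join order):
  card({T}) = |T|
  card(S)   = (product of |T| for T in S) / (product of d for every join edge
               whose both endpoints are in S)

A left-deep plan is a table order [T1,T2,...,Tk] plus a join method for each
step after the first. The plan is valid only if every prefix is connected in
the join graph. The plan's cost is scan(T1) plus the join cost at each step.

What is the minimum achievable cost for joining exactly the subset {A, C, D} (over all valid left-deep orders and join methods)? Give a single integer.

Selinger DP over subsets of {A,C,D}:
  {A}: scan cost=150, card=150
  {D}: scan cost=250, card=250
  {C}: scan cost=250, card=250
  {AD}: card=300; try (A,hash)→2900, (D,merge)→3750, (A,merge)→3850, (D,hash)→4300, (D,nl)→37650, (A,nl)→37750; best=2900 via (A,hash)
  {CD}: card=250; try (D,hash)→4500, (C,hash)→4500, (D,merge)→4750, (C,merge)→4750, (D,nl)→62750, (C,nl)→62750; best=4500 via (D,hash)
  {ACD}: card=300; try (A,hash)→7150, (C,hash)→7200, (A,merge)→8100, (C,merge)→8150, (A,nl)→42000, (C,nl)→77900; best=7150 via (A,hash)

7150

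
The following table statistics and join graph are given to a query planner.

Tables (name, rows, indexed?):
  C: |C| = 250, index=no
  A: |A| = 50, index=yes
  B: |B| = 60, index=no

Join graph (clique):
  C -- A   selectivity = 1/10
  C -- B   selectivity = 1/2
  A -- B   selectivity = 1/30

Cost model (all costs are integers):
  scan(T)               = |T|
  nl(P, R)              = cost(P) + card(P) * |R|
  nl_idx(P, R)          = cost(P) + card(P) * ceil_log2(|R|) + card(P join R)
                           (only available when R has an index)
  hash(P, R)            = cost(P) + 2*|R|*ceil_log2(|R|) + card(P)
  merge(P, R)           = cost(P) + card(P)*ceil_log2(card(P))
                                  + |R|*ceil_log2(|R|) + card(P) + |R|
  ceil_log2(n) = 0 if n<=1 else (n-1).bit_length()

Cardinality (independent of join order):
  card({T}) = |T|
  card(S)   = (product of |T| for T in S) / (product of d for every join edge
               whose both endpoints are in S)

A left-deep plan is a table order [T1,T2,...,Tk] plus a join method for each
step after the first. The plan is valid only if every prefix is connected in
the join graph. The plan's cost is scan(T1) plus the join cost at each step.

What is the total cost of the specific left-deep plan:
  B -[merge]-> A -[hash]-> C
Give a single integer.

step 1: scan B: cost=60, card=60
step 2: join A via merge
    card(P join A) = 60*50/(30) = 100
    cost = 60 + 60*6 + 50*6 + 60 + 50 = 830
step 3: join C via hash
    card(P join C) = 100*250/(10*2) = 1250
    cost = 830 + 2*250*8 + 100 = 4930

4930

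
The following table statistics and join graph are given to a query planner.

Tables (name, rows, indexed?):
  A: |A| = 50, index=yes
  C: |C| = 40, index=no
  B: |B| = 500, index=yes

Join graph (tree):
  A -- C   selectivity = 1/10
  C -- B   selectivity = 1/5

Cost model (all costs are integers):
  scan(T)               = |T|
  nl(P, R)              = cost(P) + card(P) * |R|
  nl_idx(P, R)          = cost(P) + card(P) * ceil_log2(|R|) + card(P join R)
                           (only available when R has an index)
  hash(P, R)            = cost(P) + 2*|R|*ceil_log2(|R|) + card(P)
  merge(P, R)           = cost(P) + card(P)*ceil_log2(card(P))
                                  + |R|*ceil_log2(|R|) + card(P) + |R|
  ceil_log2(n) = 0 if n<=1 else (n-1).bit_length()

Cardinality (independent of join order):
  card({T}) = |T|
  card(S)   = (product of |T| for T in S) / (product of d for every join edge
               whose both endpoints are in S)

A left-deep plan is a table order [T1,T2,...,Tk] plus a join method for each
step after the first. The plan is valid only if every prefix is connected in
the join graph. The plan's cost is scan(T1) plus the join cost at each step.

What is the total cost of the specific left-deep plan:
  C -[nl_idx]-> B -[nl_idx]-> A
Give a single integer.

step 1: scan C: cost=40, card=40
step 2: join B via nl_idx
    card(P join B) = 40*500/(5) = 4000
    cost = 40 + 40*9 + 4000 = 4400
step 3: join A via nl_idx
    card(P join A) = 4000*50/(10) = 20000
    cost = 4400 + 4000*6 + 20000 = 48400

48400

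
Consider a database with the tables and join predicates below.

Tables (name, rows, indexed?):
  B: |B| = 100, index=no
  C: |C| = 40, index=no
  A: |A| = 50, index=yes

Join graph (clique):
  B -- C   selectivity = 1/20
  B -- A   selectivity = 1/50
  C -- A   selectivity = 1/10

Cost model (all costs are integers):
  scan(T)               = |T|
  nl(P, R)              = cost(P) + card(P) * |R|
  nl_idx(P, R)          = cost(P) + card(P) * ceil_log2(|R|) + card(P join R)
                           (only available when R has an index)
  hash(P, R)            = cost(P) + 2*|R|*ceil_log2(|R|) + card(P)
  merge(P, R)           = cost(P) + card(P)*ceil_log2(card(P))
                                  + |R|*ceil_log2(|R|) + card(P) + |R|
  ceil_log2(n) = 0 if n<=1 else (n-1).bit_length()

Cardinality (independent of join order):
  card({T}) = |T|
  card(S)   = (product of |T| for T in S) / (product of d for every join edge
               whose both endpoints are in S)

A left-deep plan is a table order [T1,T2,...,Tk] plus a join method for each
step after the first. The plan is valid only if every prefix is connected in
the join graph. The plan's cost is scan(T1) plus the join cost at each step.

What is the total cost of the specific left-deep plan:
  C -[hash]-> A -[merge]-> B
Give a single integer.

step 1: scan C: cost=40, card=40
step 2: join A via hash
    card(P join A) = 40*50/(10) = 200
    cost = 40 + 2*50*6 + 40 = 680
step 3: join B via merge
    card(P join B) = 200*100/(20*50) = 20
    cost = 680 + 200*8 + 100*7 + 200 + 100 = 3280

3280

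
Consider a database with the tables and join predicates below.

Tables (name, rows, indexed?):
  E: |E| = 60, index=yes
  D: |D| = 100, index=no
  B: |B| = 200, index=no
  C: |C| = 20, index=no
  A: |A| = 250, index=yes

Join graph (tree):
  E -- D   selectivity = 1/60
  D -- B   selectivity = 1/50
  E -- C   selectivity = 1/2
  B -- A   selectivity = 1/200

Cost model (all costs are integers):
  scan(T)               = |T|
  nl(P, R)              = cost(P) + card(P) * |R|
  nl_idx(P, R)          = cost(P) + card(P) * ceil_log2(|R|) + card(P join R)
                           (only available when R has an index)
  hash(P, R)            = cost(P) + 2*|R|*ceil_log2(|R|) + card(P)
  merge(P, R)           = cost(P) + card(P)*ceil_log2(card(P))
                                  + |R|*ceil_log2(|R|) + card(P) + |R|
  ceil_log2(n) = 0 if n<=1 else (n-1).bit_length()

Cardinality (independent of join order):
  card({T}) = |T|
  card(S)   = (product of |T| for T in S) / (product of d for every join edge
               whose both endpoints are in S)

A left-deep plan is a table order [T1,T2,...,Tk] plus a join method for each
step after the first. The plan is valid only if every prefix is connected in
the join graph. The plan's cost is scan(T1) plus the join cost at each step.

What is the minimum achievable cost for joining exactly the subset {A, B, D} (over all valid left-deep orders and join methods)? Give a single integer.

Selinger DP over subsets of {A,B,D}:
  {D}: scan cost=100, card=100
  {B}: scan cost=200, card=200
  {A}: scan cost=250, card=250
  {BD}: card=400; try (D,hash)→1800, (B,merge)→2700, (D,merge)→2800, (B,hash)→3400, (B,nl)→20100, (D,nl)→20200; best=1800 via (D,hash)
  {AB}: card=250; try (A,nl_idx)→2050, (B,hash)→3700, (A,merge)→4250, (B,merge)→4300, (A,hash)→4400, (A,nl)→50200 …(+1); best=2050 via (A,nl_idx)
  {ABD}: card=500; try (D,hash)→3700, (D,merge)→5100, (A,nl_idx)→5500, (A,hash)→6200, (A,merge)→8050, (D,nl)→27050 …(+1); best=3700 via (D,hash)

3700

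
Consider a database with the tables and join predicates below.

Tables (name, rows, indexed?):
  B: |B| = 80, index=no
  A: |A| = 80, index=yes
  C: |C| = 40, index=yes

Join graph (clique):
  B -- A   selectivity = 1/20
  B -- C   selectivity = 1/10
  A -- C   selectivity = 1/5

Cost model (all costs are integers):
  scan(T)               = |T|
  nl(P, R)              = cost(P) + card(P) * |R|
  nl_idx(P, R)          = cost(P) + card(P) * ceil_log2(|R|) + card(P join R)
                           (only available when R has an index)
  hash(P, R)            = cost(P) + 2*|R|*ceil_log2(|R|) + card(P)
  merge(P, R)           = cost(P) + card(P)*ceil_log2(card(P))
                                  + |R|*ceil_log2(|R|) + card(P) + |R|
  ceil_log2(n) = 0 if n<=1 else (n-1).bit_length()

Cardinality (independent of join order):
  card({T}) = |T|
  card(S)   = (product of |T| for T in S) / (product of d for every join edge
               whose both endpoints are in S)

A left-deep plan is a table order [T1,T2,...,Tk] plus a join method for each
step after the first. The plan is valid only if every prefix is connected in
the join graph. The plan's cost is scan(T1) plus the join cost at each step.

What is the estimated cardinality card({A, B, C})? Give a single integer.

Tables in S: A(80), B(80), C(40)
Edges inside S: B-A(d=20), B-C(d=10), A-C(d=5)
numerator = 80 * 80 * 40 = 256000
denominator = 20 * 10 * 5 = 1000
card(S) = 256000 / 1000 = 256

256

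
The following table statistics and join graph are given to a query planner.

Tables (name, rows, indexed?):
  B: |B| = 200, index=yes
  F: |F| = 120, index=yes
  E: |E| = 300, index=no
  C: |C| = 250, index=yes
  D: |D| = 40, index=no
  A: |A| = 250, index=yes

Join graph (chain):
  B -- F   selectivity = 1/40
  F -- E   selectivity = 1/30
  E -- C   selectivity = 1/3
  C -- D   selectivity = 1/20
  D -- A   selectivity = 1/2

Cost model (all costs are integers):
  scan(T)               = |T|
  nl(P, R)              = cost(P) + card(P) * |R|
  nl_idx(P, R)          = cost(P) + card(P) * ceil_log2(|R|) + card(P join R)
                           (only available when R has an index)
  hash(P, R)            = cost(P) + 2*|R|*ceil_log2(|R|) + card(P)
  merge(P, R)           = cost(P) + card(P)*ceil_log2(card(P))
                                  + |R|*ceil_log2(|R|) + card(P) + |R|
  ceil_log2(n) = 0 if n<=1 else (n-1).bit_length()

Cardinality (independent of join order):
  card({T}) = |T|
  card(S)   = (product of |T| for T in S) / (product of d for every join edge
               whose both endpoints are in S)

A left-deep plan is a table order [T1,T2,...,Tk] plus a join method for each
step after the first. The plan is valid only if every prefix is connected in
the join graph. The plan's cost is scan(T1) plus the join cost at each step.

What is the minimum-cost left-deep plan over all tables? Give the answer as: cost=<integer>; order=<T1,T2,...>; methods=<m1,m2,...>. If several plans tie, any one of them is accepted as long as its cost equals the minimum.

cost=1265640; order=D,C,E,F,B,A; methods=nl_idx,hash,hash,hash,hash

Selinger DP (subsets sized 1..n):
  {B}: scan cost=200, card=200
  {F}: scan cost=120, card=120
  {E}: scan cost=300, card=300
  {C}: scan cost=250, card=250
  {D}: scan cost=40, card=40
  {A}: scan cost=250, card=250
  {BF}: card=600; try (B,nl_idx)→1680, (F,hash)→2080, (F,nl_idx)→2200, (B,merge)→2880, (F,merge)→2960, (B,hash)→3440 …(+2); best=1680 via (B,nl_idx)
  {EF}: card=1200; try (F,hash)→2280, (F,nl_idx)→3600, (E,merge)→4080, (F,merge)→4260, (E,hash)→5640, (E,nl)→36120 …(+1); best=2280 via (F,hash)
  {CE}: card=25000; try (C,hash)→4600, (E,merge)→5500, (C,merge)→5550, (E,hash)→5900, (C,nl_idx)→27700, (E,nl)→75250 …(+1); best=4600 via (C,hash)
  {CD}: card=500; try (C,nl_idx)→860, (D,hash)→980, (C,merge)→2570, (D,merge)→2780, (C,hash)→4080, (C,nl)→10040 …(+1); best=860 via (C,nl_idx)
  {AD}: card=5000; try (D,hash)→980, (A,merge)→2570, (D,merge)→2780, (A,hash)→4080, (A,nl_idx)→5360, (A,nl)→10040 …(+1); best=980 via (D,hash)
  {BEF}: card=6000; try (B,hash)→6680, (E,hash)→7680, (E,merge)→11280, (B,nl_idx)→17880, (B,merge)→18480, (E,nl)→181680 …(+1); best=6680 via (B,hash)
  {CEF}: card=100000; try (C,hash)→7480, (C,merge)→18930, (F,hash)→31280, (C,nl_idx)→111880, (F,nl_idx)→279600, (C,nl)→302280 …(+2); best=7480 via (C,hash)
  {CDE}: card=50000; try (E,hash)→6760, (E,merge)→8860, (D,hash)→30080, (E,nl)→150860, (D,merge)→404880, (D,nl)→1004600; best=6760 via (E,hash)
  {ACD}: card=62500; try (A,hash)→5360, (A,merge)→8110, (C,hash)→9980, (A,nl_idx)→67360, (C,merge)→73230, (C,nl_idx)→103480 …(+2); best=5360 via (A,hash)
  {BCEF}: card=500000; try (C,hash)→16680, (C,merge)→92930, (B,hash)→110680, (C,nl_idx)→554680, (B,nl_idx)→1307480, (C,nl)→1506680 …(+2); best=16680 via (C,hash)
  {CDEF}: card=200000; try (F,hash)→58440, (D,hash)→107960, (F,nl_idx)→556760, (F,merge)→857720, (D,merge)→1807760, (D,nl)→4007480 …(+1); best=58440 via (F,hash)
  {ACDE}: card=6250000; try (A,hash)→60760, (E,hash)→73260, (A,merge)→859010, (E,merge)→1070860, (A,nl_idx)→6656760, (A,nl)→12506760 …(+1); best=60760 via (A,hash)
  {BCDEF}: card=1000000; try (B,hash)→261640, (D,hash)→517160, (B,nl_idx)→2658440, (B,merge)→3860240, (D,merge)→10016960, (D,nl)→20016680 …(+1); best=261640 via (B,hash)
  {ACDEF}: card=25000000; try (A,hash)→262440, (A,merge)→3860690, (F,hash)→6312440, (A,nl_idx)→26658440, (A,nl)→50058440, (F,nl_idx)→68810760 …(+2); best=262440 via (A,hash)
  {ABCDEF}: card=125000000; try (A,hash)→1265640, (A,merge)→21263890, (B,hash)→25265640, (A,nl_idx)→133261640, (A,nl)→250261640, (B,nl_idx)→325262440 …(+2); best=1265640 via (A,hash)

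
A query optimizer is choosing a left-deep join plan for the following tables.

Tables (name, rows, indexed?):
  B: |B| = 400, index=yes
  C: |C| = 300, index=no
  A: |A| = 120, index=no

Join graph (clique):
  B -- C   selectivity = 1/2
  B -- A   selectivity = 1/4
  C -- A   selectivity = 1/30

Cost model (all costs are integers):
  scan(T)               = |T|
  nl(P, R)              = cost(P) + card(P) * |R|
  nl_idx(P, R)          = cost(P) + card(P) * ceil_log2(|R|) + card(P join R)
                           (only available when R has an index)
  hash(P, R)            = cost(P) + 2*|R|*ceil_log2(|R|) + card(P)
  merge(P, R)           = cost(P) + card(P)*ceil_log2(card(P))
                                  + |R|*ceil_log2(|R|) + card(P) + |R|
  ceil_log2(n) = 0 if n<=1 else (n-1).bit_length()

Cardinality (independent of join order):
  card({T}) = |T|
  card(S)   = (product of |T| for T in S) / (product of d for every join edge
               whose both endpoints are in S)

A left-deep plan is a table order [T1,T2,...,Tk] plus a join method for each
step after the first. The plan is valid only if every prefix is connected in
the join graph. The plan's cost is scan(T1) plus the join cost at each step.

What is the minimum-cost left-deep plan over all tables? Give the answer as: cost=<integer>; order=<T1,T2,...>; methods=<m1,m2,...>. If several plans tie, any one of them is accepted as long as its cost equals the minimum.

cost=10680; order=C,A,B; methods=hash,hash

Selinger DP (subsets sized 1..n):
  {B}: scan cost=400, card=400
  {C}: scan cost=300, card=300
  {A}: scan cost=120, card=120
  {BC}: card=60000; try (C,hash)→6200, (B,merge)→7300, (C,merge)→7400, (B,hash)→7800, (B,nl_idx)→63000, (B,nl)→120300 …(+1); best=6200 via (C,hash)
  {AB}: card=12000; try (A,hash)→2480, (B,merge)→5080, (A,merge)→5360, (B,hash)→7440, (B,nl_idx)→13200, (B,nl)→48120 …(+1); best=2480 via (A,hash)
  {AC}: card=1200; try (A,hash)→2280, (C,merge)→4080, (A,merge)→4260, (C,hash)→5640, (C,nl)→36120, (A,nl)→36300; best=2280 via (A,hash)
  {ABC}: card=60000; try (B,hash)→10680, (C,hash)→19880, (B,merge)→20680, (A,hash)→67880, (B,nl_idx)→73080, (C,merge)→185480 …(+4); best=10680 via (B,hash)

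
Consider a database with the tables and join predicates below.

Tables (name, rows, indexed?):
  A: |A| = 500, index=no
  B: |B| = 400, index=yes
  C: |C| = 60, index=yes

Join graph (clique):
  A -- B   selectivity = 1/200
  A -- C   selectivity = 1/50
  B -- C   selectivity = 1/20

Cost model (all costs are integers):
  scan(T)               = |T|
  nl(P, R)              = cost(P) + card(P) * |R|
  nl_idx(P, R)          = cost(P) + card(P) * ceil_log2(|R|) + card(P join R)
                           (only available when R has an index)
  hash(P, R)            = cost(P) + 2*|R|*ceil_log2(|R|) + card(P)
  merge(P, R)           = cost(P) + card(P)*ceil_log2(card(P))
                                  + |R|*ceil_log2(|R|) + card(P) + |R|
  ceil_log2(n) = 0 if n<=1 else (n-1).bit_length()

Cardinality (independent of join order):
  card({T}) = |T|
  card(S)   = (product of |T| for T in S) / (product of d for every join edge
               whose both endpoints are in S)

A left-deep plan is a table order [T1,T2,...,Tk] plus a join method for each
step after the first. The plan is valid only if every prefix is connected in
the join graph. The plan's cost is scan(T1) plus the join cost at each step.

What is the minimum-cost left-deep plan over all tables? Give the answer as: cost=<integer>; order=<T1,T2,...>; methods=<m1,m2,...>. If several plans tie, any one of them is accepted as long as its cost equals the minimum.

cost=7180; order=A,C,B; methods=hash,nl_idx

Selinger DP (subsets sized 1..n):
  {A}: scan cost=500, card=500
  {B}: scan cost=400, card=400
  {C}: scan cost=60, card=60
  {AB}: card=1000; try (B,nl_idx)→6000, (B,hash)→8200, (A,merge)→9400, (B,merge)→9500, (A,hash)→9800, (A,nl)→200400 …(+1); best=6000 via (B,nl_idx)
  {AC}: card=600; try (C,hash)→1720, (C,nl_idx)→4100, (A,merge)→5480, (C,merge)→5920, (A,hash)→9120, (A,nl)→30060 …(+1); best=1720 via (C,hash)
  {BC}: card=1200; try (C,hash)→1520, (B,nl_idx)→1800, (C,nl_idx)→4000, (B,merge)→4480, (C,merge)→4820, (B,hash)→7320 …(+2); best=1520 via (C,hash)
  {ABC}: card=60; try (B,nl_idx)→7180, (C,hash)→7720, (B,hash)→9520, (A,hash)→11720, (C,nl_idx)→12060, (B,merge)→12320 …(+5); best=7180 via (B,nl_idx)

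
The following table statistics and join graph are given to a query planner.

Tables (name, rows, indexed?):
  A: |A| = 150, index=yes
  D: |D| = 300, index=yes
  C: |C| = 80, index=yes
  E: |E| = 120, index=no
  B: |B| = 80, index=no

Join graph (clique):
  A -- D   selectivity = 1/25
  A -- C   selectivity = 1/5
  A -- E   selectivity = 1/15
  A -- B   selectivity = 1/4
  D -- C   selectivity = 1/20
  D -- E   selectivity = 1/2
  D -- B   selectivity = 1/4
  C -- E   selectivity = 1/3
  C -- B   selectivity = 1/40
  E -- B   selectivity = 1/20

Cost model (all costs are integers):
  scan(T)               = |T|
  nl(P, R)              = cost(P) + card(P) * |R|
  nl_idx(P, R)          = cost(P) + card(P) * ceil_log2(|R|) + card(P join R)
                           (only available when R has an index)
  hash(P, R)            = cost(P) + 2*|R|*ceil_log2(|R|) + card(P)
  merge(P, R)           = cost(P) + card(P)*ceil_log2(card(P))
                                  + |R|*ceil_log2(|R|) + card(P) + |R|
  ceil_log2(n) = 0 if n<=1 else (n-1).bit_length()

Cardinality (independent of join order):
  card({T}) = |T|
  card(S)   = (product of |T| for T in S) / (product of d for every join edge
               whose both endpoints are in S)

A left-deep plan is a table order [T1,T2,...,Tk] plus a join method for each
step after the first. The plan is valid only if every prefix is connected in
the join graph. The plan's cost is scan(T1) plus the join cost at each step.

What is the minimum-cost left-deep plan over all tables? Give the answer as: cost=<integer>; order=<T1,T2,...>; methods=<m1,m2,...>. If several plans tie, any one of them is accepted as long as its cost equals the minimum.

Selinger DP (subsets sized 1..n):
  {A}: scan cost=150, card=150
  {D}: scan cost=300, card=300
  {C}: scan cost=80, card=80
  {E}: scan cost=120, card=120
  {B}: scan cost=80, card=80
  {AD}: card=1800; try (A,hash)→3000, (D,nl_idx)→3300, (D,merge)→4500, (A,nl_idx)→4500, (A,merge)→4650, (D,hash)→5700 …(+2); best=3000 via (A,hash)
  {AC}: card=2400; try (C,hash)→1420, (A,merge)→2070, (C,merge)→2140, (A,hash)→2560, (A,nl_idx)→3120, (C,nl_idx)→3600 …(+2); best=1420 via (C,hash)
  {AE}: card=1200; try (E,hash)→1980, (A,nl_idx)→2280, (A,merge)→2430, (E,merge)→2460, (A,hash)→2640, (A,nl)→18120 …(+1); best=1980 via (E,hash)
  {AB}: card=3000; try (B,hash)→1420, (A,merge)→2070, (B,merge)→2140, (A,hash)→2560, (A,nl_idx)→3720, (A,nl)→12080 …(+1); best=1420 via (B,hash)
  {CD}: card=1200; try (C,hash)→1720, (D,nl_idx)→2000, (C,nl_idx)→3600, (D,merge)→3720, (C,merge)→3940, (D,hash)→5560 …(+2); best=1720 via (C,hash)
  {DE}: card=18000; try (E,hash)→2280, (D,merge)→4080, (E,merge)→4260, (D,hash)→5640, (D,nl_idx)→19200, (D,nl)→36120 …(+1); best=2280 via (E,hash)
  {BD}: card=6000; try (B,hash)→1720, (D,merge)→3720, (B,merge)→3940, (D,hash)→5560, (D,nl_idx)→6800, (D,nl)→24080 …(+1); best=1720 via (B,hash)
  {CE}: card=3200; try (C,hash)→1360, (E,merge)→1680, (C,merge)→1720, (E,hash)→1840, (C,nl_idx)→4160, (E,nl)→9680 …(+1); best=1360 via (C,hash)
  {BC}: card=160; try (C,nl_idx)→800, (C,hash)→1280, (B,hash)→1280, (C,merge)→1360, (B,merge)→1360, (C,nl)→6480 …(+1); best=800 via (C,nl_idx)
  {BE}: card=480; try (B,hash)→1360, (E,merge)→1680, (B,merge)→1720, (E,hash)→1840, (E,nl)→9680, (B,nl)→9720; best=1360 via (B,hash)
  {ACD}: card=1440; try (A,hash)→5320, (C,hash)→5920, (D,hash)→9220, (A,nl_idx)→12760, (C,nl_idx)→17040, (A,merge)→17470 …(+6); best=5320 via (A,hash)
  {ADE}: card=7200; try (E,hash)→6480, (D,hash)→8580, (D,merge)→19380, (D,nl_idx)→19980, (A,hash)→22680, (E,merge)→25560 …(+5); best=6480 via (E,hash)
  {ABD}: card=9000; try (B,hash)→5920, (D,hash)→9820, (A,hash)→10120, (B,merge)→25240, (D,nl_idx)→37420, (D,merge)→43420 …(+5); best=5920 via (B,hash)
  {ACE}: card=6400; try (C,hash)→4300, (E,hash)→5500, (A,hash)→6960, (C,nl_idx)→16780, (C,merge)→17020, (A,nl_idx)→33360 …(+5); best=4300 via (C,hash)
  {ABC}: card=1200; try (A,nl_idx)→3280, (A,hash)→3360, (A,merge)→3590, (B,hash)→4940, (C,hash)→5540, (C,nl_idx)→23620 …(+5); best=3280 via (A,nl_idx)
  {ABE}: card=1200; try (A,hash)→4240, (B,hash)→4300, (E,hash)→6100, (A,nl_idx)→6400, (A,merge)→7510, (B,merge)→17020 …(+4); best=4240 via (A,hash)
  {CDE}: card=24000; try (E,hash)→4600, (D,hash)→9960, (E,merge)→17080, (C,hash)→21400, (D,merge)→45960, (D,nl_idx)→54160 …(+5); best=4600 via (E,hash)
  {BCD}: card=600; try (D,nl_idx)→2840, (B,hash)→4040, (D,merge)→5240, (D,hash)→6360, (C,hash)→8840, (B,merge)→16760 …(+5); best=2840 via (D,nl_idx)
  {BDE}: card=18000; try (D,hash)→7240, (D,merge)→9160, (E,hash)→9400, (B,hash)→21400, (D,nl_idx)→23680, (E,merge)→86680 …(+4); best=7240 via (D,hash)
  {BCE}: card=320; try (E,hash)→2640, (C,hash)→2960, (E,merge)→3200, (C,nl_idx)→5040, (B,hash)→5680, (C,merge)→6800 …(+4); best=2640 via (E,hash)
  {ACDE}: card=1920; try (E,hash)→8440, (C,hash)→14800, (D,hash)→16100, (E,merge)→23560, (A,hash)→31000, (C,nl_idx)→58800 …(+9); best=8440 via (E,hash)
  {ABCD}: card=180; try (A,hash)→5840, (A,nl_idx)→7820, (B,hash)→7880, (D,hash)→9880, (A,merge)→10790, (D,nl_idx)→14260 …(+9); best=5840 via (A,hash)
  {ABDE}: card=1800; try (D,hash)→10840, (B,hash)→14800, (E,hash)→16600, (D,nl_idx)→16840, (D,merge)→21640, (A,hash)→27640 …(+8); best=10840 via (D,hash)
  {ABCE}: card=160; try (A,hash)→5360, (A,nl_idx)→5360, (E,hash)→6160, (C,hash)→6560, (A,merge)→7190, (B,hash)→11820 …(+8); best=5360 via (A,hash)
  {BCDE}: card=600; try (E,hash)→5120, (D,nl_idx)→6120, (D,hash)→8360, (D,merge)→8840, (E,merge)→10400, (C,hash)→26360 …(+8); best=5120 via (E,hash)
  {ABCDE}: card=12; try (D,nl_idx)→6812, (E,hash)→7700, (A,hash)→8120, (E,merge)→8420, (D,merge)→9800, (A,nl_idx)→9932 …(+12); best=6812 via (D,nl_idx)

cost=6812; order=B,C,E,A,D; methods=nl_idx,hash,hash,nl_idx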